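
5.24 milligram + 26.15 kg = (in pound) 57.65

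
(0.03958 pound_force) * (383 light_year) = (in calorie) 1.525e+17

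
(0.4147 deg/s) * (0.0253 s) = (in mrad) 0.1831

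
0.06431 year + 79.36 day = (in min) 1.481e+05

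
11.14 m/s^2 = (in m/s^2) 11.14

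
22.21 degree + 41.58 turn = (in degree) 1.499e+04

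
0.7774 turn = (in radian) 4.885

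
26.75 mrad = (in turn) 0.004257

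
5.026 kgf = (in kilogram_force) 5.026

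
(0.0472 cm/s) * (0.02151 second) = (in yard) 1.11e-05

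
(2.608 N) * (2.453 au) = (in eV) 5.973e+30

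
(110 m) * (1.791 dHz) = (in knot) 38.3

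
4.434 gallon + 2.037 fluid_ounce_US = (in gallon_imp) 3.705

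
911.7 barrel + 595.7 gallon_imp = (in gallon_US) 3.901e+04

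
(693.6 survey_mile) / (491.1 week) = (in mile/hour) 0.008407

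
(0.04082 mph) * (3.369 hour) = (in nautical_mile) 0.1195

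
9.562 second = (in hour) 0.002656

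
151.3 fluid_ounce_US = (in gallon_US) 1.182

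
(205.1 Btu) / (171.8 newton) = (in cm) 1.26e+05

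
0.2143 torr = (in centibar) 0.02857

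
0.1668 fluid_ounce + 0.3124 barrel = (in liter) 49.67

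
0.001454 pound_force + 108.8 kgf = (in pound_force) 239.9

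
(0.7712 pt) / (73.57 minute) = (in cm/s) 6.163e-06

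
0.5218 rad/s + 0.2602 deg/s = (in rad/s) 0.5263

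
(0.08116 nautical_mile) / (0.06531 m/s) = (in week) 0.003805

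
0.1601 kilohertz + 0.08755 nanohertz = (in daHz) 16.01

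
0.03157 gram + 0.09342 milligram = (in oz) 0.001117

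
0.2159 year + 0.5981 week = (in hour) 1992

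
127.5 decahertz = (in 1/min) 7.65e+04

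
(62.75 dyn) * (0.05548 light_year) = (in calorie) 7.872e+10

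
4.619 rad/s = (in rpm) 44.11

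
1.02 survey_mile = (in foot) 5386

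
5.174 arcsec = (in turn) 3.992e-06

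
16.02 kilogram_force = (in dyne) 1.571e+07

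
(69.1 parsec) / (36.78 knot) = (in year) 3.573e+09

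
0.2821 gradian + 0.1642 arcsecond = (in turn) 0.0007054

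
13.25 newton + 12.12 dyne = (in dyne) 1.325e+06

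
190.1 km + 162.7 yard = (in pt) 5.393e+08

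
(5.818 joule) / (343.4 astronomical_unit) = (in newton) 1.133e-13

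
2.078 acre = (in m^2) 8409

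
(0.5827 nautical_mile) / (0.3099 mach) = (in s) 10.23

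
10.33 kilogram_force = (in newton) 101.3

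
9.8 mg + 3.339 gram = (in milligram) 3349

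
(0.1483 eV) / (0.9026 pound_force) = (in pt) 1.678e-17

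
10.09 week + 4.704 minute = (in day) 70.63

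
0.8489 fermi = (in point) 2.406e-12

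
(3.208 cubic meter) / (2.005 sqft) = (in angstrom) 1.722e+11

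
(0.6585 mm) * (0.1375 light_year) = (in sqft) 9.22e+12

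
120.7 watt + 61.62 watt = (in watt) 182.3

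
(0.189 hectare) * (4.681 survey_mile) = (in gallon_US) 3.761e+09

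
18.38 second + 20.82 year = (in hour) 1.824e+05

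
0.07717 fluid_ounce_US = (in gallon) 0.0006029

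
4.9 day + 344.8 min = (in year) 0.01408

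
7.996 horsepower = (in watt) 5963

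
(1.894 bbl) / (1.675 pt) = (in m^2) 509.6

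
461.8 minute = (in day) 0.3207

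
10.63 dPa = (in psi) 0.0001542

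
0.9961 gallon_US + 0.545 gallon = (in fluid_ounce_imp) 205.3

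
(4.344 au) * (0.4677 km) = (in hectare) 3.039e+10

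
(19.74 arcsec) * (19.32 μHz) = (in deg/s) 1.059e-07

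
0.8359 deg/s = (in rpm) 0.1393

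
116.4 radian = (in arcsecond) 2.401e+07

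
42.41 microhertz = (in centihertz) 0.004241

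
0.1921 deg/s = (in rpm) 0.03202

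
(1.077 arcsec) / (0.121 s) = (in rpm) 0.0004121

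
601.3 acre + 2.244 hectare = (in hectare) 245.6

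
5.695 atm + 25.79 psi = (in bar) 7.549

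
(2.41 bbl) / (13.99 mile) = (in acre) 4.205e-09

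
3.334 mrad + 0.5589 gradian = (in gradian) 0.7711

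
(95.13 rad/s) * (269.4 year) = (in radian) 8.082e+11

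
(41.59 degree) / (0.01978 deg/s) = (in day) 0.02434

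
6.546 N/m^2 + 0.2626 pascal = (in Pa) 6.809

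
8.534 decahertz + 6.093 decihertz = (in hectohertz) 0.8595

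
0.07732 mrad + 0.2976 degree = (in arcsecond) 1087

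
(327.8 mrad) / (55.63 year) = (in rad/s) 1.869e-10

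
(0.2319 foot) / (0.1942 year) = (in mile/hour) 2.582e-08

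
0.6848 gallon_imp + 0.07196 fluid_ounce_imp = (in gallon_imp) 0.6852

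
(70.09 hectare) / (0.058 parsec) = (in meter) 3.916e-10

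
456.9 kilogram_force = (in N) 4481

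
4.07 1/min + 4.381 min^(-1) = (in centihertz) 14.09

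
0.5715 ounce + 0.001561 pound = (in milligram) 1.691e+04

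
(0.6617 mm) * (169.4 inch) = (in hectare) 2.847e-07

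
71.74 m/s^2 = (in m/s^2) 71.74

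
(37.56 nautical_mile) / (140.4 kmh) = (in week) 0.002949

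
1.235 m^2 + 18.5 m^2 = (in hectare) 0.001973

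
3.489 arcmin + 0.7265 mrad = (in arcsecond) 359.2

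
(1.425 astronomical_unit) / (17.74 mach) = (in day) 408.5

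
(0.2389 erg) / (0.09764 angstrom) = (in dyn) 2.447e+08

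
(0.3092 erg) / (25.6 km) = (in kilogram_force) 1.232e-13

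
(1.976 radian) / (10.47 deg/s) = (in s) 10.81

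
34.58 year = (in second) 1.091e+09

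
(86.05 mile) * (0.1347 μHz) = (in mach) 5.478e-05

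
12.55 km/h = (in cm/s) 348.6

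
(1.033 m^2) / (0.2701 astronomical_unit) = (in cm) 2.557e-09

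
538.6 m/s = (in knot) 1047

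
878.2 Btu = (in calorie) 2.215e+05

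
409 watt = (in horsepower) 0.5485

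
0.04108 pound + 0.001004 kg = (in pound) 0.04329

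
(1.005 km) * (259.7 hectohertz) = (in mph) 5.838e+07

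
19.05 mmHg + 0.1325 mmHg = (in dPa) 2.557e+04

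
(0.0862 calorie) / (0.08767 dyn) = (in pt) 1.166e+09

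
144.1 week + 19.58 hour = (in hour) 2.423e+04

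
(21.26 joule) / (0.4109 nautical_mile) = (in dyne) 2794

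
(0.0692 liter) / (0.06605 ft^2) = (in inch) 0.444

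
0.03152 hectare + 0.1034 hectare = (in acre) 0.3334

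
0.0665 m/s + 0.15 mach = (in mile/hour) 114.4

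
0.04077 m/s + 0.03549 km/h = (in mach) 0.0001487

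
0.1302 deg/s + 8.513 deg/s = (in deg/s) 8.643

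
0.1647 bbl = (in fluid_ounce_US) 885.4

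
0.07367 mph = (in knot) 0.06402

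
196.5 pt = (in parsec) 2.247e-18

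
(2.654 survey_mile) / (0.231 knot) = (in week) 0.05943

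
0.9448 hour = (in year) 0.0001079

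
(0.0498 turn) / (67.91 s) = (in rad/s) 0.004608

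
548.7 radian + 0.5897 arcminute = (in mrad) 5.487e+05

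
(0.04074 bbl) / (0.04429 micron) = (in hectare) 14.62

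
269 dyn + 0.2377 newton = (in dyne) 2.404e+04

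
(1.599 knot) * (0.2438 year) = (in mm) 6.325e+09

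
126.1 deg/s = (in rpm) 21.02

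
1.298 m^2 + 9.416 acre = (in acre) 9.416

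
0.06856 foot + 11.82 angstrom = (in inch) 0.8227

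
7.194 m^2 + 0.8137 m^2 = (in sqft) 86.19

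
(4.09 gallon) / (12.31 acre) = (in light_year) 3.285e-23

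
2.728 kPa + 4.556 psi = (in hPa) 341.4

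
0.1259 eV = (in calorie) 4.821e-21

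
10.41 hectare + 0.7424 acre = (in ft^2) 1.153e+06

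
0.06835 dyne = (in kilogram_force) 6.97e-08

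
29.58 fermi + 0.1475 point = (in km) 5.203e-08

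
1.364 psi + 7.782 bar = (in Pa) 7.876e+05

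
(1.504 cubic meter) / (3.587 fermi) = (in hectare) 4.193e+10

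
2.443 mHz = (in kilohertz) 2.443e-06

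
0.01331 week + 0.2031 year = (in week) 10.6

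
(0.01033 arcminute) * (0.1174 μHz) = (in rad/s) 3.528e-13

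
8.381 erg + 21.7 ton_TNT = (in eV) 5.667e+29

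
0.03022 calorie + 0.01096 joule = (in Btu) 0.0001302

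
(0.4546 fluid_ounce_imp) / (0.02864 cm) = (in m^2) 0.0451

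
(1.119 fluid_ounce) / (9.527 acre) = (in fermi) 8.583e+05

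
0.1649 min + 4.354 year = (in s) 1.373e+08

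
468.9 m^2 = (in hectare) 0.04689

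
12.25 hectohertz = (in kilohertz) 1.225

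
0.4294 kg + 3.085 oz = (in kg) 0.5169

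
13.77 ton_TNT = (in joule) 5.761e+10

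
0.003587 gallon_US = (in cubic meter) 1.358e-05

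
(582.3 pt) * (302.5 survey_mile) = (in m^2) 1e+05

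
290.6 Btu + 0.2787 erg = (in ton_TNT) 7.328e-05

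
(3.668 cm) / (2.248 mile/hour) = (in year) 1.157e-09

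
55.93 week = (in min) 5.638e+05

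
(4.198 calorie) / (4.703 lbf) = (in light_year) 8.875e-17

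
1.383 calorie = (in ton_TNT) 1.383e-09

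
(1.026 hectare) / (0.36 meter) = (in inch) 1.122e+06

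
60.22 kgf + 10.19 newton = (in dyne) 6.007e+07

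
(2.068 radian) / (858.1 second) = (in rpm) 0.02301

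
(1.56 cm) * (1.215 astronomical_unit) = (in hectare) 2.835e+05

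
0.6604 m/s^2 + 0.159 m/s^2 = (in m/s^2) 0.8194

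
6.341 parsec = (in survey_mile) 1.216e+14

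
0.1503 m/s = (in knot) 0.2922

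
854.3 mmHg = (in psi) 16.52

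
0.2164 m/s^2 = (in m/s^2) 0.2164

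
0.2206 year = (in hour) 1932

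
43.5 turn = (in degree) 1.566e+04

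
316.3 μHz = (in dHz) 0.003163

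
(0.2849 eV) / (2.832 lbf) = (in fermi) 3.623e-06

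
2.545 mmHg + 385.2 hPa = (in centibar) 38.86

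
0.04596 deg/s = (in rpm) 0.00766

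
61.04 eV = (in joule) 9.78e-18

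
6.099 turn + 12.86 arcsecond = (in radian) 38.32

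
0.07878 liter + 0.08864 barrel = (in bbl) 0.08914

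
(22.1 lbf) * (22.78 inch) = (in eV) 3.55e+20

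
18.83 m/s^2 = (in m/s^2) 18.83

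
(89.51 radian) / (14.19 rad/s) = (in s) 6.308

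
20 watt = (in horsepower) 0.02682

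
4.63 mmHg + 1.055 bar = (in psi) 15.39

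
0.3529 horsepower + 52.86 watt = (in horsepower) 0.4238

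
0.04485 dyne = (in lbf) 1.008e-07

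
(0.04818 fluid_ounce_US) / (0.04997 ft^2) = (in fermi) 3.069e+11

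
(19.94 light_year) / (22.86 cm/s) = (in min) 1.375e+16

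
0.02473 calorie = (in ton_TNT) 2.473e-11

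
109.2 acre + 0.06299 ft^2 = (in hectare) 44.19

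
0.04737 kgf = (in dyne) 4.645e+04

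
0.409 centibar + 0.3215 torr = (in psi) 0.06554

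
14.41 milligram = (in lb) 3.177e-05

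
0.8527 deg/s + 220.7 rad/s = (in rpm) 2108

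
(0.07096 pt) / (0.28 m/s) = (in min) 1.49e-06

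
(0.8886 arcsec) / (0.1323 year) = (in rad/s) 1.033e-12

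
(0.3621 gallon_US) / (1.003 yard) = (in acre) 3.693e-07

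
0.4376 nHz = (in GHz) 4.376e-19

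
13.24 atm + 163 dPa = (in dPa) 1.342e+07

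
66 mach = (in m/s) 2.247e+04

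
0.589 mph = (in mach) 0.0007733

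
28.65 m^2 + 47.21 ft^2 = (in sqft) 355.6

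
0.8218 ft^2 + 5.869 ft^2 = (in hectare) 6.216e-05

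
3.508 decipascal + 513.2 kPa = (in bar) 5.132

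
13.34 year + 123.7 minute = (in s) 4.207e+08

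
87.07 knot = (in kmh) 161.3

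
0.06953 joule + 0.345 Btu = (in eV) 2.272e+21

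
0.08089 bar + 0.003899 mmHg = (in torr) 60.68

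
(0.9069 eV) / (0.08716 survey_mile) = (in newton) 1.036e-21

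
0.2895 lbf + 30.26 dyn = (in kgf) 0.1313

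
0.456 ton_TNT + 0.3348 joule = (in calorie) 4.56e+08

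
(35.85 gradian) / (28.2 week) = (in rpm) 3.153e-07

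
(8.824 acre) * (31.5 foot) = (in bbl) 2.156e+06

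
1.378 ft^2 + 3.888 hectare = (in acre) 9.607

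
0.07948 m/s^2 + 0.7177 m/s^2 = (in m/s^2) 0.7972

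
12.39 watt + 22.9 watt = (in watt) 35.29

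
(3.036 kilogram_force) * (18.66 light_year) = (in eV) 3.281e+37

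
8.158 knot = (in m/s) 4.197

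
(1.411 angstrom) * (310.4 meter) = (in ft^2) 4.714e-07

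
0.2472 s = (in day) 2.861e-06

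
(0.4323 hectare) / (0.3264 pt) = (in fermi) 3.754e+22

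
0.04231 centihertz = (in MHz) 4.231e-10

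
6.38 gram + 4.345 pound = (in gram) 1977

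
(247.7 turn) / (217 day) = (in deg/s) 0.004756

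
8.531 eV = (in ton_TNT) 3.267e-28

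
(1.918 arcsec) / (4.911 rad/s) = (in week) 3.131e-12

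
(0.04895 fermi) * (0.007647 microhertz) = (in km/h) 1.348e-24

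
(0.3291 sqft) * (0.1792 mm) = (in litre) 0.005479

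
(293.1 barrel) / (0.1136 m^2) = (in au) 2.742e-09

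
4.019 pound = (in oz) 64.3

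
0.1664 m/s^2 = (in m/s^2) 0.1664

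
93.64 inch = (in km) 0.002378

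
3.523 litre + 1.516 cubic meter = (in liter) 1520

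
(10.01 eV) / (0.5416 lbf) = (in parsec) 2.157e-35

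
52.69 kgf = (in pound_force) 116.2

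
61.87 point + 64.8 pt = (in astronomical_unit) 2.987e-13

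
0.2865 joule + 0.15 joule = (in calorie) 0.1043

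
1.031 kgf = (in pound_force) 2.273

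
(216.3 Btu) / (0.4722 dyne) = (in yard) 5.285e+10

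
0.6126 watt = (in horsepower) 0.0008215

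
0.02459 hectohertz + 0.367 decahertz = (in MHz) 6.129e-06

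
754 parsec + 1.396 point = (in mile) 1.446e+16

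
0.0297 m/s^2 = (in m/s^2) 0.0297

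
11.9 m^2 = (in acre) 0.002941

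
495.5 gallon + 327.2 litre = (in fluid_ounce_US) 7.449e+04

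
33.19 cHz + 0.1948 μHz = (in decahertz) 0.03319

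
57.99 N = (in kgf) 5.913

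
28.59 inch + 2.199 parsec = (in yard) 7.421e+16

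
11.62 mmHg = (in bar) 0.01549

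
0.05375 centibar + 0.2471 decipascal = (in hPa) 0.5377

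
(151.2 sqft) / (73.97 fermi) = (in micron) 1.899e+20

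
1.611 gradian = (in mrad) 25.31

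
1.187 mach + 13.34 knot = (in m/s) 411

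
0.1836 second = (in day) 2.125e-06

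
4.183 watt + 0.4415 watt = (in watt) 4.624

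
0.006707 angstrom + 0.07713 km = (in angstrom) 7.713e+11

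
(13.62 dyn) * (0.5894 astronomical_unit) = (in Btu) 1.138e+04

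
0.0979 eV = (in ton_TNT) 3.749e-30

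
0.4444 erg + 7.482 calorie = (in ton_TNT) 7.482e-09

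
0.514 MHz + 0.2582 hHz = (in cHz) 5.14e+07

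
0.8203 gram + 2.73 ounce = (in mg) 7.821e+04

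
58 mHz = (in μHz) 5.8e+04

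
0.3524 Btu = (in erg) 3.718e+09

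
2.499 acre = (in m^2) 1.011e+04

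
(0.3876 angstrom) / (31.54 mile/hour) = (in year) 8.717e-20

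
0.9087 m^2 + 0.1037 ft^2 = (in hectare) 9.183e-05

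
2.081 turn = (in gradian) 832.4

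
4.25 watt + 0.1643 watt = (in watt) 4.414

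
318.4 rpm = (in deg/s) 1910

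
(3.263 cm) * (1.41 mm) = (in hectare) 4.601e-09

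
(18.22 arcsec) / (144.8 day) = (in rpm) 6.742e-11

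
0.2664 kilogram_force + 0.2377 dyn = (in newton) 2.612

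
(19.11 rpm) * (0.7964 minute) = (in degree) 5479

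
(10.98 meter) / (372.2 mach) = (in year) 2.747e-12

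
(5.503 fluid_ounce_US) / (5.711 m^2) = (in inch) 0.001122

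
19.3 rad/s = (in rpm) 184.3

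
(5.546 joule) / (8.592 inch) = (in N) 25.41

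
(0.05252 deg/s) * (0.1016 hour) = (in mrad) 335.3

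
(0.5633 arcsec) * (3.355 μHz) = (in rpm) 8.749e-11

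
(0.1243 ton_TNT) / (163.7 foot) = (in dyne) 1.042e+12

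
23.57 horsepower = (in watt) 1.758e+04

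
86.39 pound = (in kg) 39.19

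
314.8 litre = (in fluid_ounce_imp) 1.108e+04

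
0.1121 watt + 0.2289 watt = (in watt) 0.341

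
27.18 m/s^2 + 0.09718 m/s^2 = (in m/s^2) 27.28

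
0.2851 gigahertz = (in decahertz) 2.851e+07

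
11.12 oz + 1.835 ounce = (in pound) 0.8097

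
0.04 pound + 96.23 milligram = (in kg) 0.01824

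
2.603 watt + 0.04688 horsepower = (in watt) 37.56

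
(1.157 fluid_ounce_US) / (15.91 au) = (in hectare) 1.438e-21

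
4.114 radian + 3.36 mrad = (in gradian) 262.1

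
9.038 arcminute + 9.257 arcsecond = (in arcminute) 9.192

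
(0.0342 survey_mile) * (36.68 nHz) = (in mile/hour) 4.516e-06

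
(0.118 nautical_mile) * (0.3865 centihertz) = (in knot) 1.642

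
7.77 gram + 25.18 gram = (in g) 32.95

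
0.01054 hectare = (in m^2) 105.4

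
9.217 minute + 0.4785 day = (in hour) 11.64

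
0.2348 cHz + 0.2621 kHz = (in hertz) 262.1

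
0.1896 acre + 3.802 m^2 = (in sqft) 8300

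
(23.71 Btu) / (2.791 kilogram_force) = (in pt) 2.591e+06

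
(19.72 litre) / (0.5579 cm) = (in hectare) 0.0003535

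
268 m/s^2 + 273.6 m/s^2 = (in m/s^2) 541.6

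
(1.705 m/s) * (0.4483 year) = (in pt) 6.833e+10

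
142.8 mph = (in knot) 124.1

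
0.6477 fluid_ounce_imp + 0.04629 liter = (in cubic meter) 6.469e-05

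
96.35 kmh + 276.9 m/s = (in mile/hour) 679.3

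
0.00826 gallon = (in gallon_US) 0.00826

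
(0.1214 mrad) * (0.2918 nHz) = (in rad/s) 3.542e-14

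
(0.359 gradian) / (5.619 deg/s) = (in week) 9.507e-08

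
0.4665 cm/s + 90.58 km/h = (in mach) 0.07391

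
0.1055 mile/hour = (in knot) 0.09168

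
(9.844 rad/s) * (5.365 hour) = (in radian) 1.901e+05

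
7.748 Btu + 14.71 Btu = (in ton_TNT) 5.663e-06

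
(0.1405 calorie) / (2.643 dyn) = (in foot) 7.297e+04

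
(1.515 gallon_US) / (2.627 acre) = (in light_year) 5.702e-23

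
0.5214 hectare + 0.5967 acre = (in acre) 1.885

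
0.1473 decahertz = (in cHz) 147.3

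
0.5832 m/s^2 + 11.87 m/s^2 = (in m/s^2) 12.45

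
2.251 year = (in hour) 1.972e+04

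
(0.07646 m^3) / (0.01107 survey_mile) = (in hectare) 4.292e-07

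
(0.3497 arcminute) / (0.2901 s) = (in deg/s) 0.02009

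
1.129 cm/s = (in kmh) 0.04064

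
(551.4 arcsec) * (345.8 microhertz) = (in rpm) 8.828e-06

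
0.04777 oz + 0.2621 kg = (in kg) 0.2635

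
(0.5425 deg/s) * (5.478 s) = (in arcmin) 178.3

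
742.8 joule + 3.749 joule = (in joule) 746.5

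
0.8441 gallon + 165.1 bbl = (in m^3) 26.25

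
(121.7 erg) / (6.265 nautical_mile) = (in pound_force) 2.358e-10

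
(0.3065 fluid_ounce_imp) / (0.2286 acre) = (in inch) 3.706e-07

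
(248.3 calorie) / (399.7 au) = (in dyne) 1.737e-06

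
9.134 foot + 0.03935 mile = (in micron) 6.611e+07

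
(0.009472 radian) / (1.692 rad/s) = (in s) 0.005598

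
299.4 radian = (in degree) 1.715e+04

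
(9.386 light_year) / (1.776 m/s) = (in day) 5.787e+11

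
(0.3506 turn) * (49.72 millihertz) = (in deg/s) 6.275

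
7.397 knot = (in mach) 0.01118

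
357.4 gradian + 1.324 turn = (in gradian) 887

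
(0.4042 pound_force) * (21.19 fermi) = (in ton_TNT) 9.106e-24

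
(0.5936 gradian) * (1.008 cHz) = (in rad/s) 9.399e-05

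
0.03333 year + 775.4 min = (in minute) 1.829e+04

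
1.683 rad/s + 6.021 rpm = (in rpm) 22.09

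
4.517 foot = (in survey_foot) 4.517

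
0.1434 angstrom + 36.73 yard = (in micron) 3.359e+07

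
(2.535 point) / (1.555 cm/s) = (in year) 1.824e-09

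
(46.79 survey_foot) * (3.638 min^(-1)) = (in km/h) 3.113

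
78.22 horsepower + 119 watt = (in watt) 5.845e+04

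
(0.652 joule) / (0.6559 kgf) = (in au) 6.776e-13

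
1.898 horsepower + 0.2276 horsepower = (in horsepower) 2.126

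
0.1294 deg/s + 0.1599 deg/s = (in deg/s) 0.2893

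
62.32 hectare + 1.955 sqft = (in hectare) 62.32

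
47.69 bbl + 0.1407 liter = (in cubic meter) 7.582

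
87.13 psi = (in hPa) 6007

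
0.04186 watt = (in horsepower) 5.614e-05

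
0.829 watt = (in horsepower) 0.001112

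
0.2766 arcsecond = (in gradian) 8.537e-05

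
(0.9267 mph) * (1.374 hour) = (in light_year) 2.166e-13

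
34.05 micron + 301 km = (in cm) 3.01e+07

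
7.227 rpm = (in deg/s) 43.36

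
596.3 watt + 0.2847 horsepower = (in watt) 808.6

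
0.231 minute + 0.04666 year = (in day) 17.03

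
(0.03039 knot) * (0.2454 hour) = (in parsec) 4.476e-16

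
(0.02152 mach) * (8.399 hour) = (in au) 1.481e-06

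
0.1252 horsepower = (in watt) 93.36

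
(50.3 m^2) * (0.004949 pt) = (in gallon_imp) 0.01932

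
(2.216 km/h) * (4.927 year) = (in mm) 9.564e+10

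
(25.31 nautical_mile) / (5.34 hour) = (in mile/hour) 5.454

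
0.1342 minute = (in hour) 0.002237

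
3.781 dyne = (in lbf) 8.5e-06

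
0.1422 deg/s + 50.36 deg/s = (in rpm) 8.417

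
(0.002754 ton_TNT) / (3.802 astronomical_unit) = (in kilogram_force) 2.066e-06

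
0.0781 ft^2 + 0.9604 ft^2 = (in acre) 2.384e-05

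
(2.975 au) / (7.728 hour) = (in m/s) 1.6e+07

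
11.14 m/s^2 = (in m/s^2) 11.14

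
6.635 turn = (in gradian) 2654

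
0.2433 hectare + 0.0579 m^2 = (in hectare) 0.2433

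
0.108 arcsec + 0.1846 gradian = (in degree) 0.1662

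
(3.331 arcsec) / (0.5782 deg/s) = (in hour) 4.445e-07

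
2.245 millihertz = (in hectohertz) 2.245e-05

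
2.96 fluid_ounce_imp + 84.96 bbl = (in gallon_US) 3568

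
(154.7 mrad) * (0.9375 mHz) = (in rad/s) 0.000145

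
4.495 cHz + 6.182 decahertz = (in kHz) 0.06186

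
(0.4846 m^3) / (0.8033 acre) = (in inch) 0.005869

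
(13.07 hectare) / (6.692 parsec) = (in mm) 6.329e-10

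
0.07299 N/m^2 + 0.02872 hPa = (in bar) 2.945e-05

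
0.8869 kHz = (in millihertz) 8.869e+05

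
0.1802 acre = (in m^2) 729.2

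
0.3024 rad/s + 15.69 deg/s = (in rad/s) 0.5762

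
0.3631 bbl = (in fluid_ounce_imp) 2032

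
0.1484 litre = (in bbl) 0.0009334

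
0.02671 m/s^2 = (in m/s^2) 0.02671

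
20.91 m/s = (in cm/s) 2091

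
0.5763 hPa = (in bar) 0.0005763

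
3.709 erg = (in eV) 2.315e+12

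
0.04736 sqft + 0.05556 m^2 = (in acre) 1.482e-05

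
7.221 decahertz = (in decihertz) 722.1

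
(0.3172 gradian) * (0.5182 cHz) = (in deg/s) 0.001479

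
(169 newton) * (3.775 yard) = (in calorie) 139.4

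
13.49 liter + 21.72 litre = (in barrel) 0.2215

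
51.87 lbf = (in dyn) 2.307e+07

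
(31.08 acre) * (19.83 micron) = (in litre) 2494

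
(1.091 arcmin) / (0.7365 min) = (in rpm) 6.858e-05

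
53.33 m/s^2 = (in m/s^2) 53.33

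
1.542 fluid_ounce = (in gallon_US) 0.01205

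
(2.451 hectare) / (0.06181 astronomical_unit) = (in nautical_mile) 1.431e-09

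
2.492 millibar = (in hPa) 2.492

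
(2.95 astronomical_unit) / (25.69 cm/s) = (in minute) 2.863e+10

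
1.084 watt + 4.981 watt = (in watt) 6.065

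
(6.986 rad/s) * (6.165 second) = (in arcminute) 1.481e+05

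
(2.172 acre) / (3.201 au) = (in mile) 1.141e-11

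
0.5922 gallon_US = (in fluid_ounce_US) 75.8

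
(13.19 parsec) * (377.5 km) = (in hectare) 1.536e+19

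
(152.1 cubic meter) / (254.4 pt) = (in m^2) 1695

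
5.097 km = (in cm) 5.097e+05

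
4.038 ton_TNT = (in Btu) 1.601e+07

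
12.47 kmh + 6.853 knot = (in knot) 13.59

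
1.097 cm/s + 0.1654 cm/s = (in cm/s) 1.262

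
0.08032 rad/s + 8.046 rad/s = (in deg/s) 465.6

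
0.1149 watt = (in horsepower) 0.0001541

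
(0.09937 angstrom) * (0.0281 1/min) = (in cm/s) 4.654e-13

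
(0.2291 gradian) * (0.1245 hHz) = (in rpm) 0.4278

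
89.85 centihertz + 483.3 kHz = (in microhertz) 4.833e+11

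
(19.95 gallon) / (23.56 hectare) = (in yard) 3.505e-07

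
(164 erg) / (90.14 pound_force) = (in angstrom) 409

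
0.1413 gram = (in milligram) 141.3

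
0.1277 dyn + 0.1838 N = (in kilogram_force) 0.01874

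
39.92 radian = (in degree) 2287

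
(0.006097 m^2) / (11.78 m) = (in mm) 0.5176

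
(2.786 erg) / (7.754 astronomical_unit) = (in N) 2.402e-19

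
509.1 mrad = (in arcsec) 1.05e+05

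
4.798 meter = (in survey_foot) 15.74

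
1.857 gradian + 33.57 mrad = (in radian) 0.06274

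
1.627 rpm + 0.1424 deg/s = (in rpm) 1.651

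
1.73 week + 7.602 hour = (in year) 0.03405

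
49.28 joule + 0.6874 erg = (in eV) 3.076e+20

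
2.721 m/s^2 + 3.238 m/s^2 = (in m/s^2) 5.959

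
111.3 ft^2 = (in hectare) 0.001034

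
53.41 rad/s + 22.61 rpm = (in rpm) 532.6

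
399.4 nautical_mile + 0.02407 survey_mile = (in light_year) 7.819e-11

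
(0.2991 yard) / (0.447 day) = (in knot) 1.377e-05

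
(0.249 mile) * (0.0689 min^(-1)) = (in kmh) 1.657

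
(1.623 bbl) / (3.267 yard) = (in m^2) 0.08638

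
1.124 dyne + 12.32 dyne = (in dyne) 13.44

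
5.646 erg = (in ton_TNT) 1.349e-16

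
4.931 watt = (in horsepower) 0.006613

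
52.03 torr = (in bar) 0.06937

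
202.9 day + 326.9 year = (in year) 327.5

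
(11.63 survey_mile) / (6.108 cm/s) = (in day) 3.547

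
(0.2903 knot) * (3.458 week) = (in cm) 3.123e+07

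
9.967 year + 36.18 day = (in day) 3674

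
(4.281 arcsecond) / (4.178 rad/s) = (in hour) 1.38e-09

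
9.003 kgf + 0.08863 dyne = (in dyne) 8.829e+06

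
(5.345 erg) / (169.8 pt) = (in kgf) 9.099e-07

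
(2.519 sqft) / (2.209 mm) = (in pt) 3.003e+05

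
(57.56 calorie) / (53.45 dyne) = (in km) 450.6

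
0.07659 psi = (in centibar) 0.5281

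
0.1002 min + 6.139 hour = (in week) 0.03655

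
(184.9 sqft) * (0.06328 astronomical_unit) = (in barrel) 1.023e+12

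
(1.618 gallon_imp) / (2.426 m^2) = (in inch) 0.1194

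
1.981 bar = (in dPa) 1.981e+06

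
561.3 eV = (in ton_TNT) 2.149e-26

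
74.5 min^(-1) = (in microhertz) 1.242e+06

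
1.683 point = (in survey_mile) 3.689e-07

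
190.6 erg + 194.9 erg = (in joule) 3.855e-05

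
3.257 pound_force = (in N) 14.49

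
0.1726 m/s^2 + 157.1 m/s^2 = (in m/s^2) 157.3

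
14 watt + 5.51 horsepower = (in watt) 4123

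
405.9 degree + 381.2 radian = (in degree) 2.225e+04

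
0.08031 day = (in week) 0.01147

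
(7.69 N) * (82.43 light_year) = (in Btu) 5.684e+15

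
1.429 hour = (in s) 5144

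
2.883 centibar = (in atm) 0.02845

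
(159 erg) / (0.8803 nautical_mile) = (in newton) 9.753e-09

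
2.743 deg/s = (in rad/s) 0.04787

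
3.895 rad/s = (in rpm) 37.19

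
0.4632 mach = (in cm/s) 1.577e+04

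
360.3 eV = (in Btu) 5.471e-20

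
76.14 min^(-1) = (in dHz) 12.69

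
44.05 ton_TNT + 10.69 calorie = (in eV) 1.15e+30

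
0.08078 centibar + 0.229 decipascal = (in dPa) 808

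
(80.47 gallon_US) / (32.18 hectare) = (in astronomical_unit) 6.328e-18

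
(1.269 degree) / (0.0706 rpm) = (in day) 3.467e-05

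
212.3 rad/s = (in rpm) 2027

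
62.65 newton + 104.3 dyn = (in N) 62.65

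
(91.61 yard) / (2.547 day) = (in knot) 0.0007399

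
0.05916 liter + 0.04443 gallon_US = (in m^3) 0.0002273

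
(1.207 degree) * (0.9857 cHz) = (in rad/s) 0.0002076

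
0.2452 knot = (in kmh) 0.4541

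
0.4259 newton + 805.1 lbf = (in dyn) 3.582e+08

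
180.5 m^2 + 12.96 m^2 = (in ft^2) 2082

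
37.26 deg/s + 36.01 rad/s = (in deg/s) 2100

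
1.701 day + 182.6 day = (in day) 184.3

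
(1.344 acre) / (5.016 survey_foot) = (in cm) 3.557e+05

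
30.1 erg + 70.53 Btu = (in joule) 7.441e+04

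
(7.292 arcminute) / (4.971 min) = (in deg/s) 0.0004075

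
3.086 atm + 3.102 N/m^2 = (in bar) 3.127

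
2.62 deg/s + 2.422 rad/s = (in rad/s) 2.468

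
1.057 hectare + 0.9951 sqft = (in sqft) 1.138e+05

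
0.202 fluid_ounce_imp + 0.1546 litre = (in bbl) 0.001009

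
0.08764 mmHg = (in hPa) 0.1168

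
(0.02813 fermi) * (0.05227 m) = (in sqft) 1.583e-17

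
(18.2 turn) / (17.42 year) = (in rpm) 1.988e-06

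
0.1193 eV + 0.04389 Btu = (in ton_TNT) 1.107e-08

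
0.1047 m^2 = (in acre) 2.587e-05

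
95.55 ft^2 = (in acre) 0.002194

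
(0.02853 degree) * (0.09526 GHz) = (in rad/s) 4.743e+04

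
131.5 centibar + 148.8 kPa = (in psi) 40.65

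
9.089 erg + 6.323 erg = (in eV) 9.619e+12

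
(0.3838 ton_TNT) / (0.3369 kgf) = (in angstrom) 4.86e+18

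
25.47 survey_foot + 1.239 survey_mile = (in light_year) 2.116e-13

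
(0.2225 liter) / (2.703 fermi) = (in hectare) 8.232e+06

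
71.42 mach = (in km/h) 8.755e+04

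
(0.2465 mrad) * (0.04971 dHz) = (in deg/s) 7.021e-05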